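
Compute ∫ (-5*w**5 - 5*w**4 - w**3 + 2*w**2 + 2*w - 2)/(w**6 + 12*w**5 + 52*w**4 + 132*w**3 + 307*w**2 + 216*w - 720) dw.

Factor the denominator: (w - 1)*(w + 4)**2*(w + 5)*(w**2 + 9).
Partial-fraction decomposition: (58192*w + 230957)/(106250*(w**2 + 9)) - 4221/(68*(w + 5)) + 176662/(3125*(w + 4)) - 3926/(125*(w + 4)**2) - 3/(500*(w - 1)).
Integrate each term; A/(w−a) gives A·log|w−a|; the (Bw+D)/(w²+p²) term gives a log and an atan.

-3*log(w - 1)/500 + 176662*log(w + 4)/3125 - 4221*log(w + 5)/68 + 14548*log(w**2 + 9)/53125 + 230957*atan(w/3)/318750 + 3926/(125*w + 500) + C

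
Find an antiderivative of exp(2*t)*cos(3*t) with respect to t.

Let I denote the integral. Integrate by parts with u = cos(3*t), dv = exp(2*t) dt, so v = exp(2*t)/2: I = exp(2*t)*cos(3*t)/2 + (3/2)·∫ exp(2*t)*sin(3*t) dt.
Apply parts again with u = sin(3*t), dv = exp(2*t) dt: ∫ exp(2*t)*sin(3*t) dt = exp(2*t)*sin(3*t)/2 − (3/2)·I. Substituting back brings back I: I = 3*exp(2*t)*sin(3*t)/4 + exp(2*t)*cos(3*t)/2 − (9/4)·I.
Solving for I: (1 + 9/4)·I equals the remaining terms, so I = (4/13)·(3*exp(2*t)*sin(3*t)/4 + exp(2*t)*cos(3*t)/2).

3*exp(2*t)*sin(3*t)/13 + 2*exp(2*t)*cos(3*t)/13 + C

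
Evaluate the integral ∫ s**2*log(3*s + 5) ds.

Use integration by parts with u = log(3*s + 5), dv = s**2 ds.
Then du = 3/(3*s + 5) ds and v = s**3/3.

s**3*log(3*s + 5)/3 - s**3/9 + 5*s**2/18 - 25*s/27 + 125*log(3*s + 5)/81 + C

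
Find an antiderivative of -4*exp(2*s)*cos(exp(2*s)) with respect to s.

Let u = exp(2*s), so du = (2*exp(2*s)) ds.
Rewriting, the integral becomes -2·∫ cos(u) du = -2·sin(u).
Substituting back, u = exp(2*s).

-2*sin(exp(2*s)) + C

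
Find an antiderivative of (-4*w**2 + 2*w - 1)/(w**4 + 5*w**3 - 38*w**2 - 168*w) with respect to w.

Factor the denominator: w*(w - 6)*(w + 4)*(w + 7).
Partial-fraction decomposition: 211/(273*(w + 7)) - 73/(120*(w + 4)) - 133/(780*(w - 6)) + 1/(168*w).
Integrate each term: A/(w−a) contributes A·log|w−a|.

log(w)/168 - 133*log(w - 6)/780 - 73*log(w + 4)/120 + 211*log(w + 7)/273 + C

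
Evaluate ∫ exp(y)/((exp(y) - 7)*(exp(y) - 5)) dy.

Let u = e^y, du = e^y dy.
The integral becomes ∫ du/((u-7)(u-5)); decompose into partial fractions.

log(exp(y) - 7)/2 - log(exp(y) - 5)/2 + C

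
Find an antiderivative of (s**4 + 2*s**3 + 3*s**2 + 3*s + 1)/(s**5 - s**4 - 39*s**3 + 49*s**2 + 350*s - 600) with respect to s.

Factor the denominator: (s - 5)*(s - 3)*(s - 2)*(s + 4)*(s + 5).
Partial-fraction decomposition: 109/(140*(s + 5)) - 55/(126*(s + 4)) + 17/(42*(s - 2)) - 43/(28*(s - 3)) + 161/(90*(s - 5)).
Integrate each term: A/(s−a) contributes A·log|s−a|.

161*log(s - 5)/90 - 43*log(s - 3)/28 + 17*log(s - 2)/42 - 55*log(s + 4)/126 + 109*log(s + 5)/140 + C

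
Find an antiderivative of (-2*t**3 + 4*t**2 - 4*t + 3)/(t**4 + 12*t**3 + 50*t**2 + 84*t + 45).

13*log(t + 1)/16 + 41*log(t + 3)/2 - 373*log(t + 5)/16 + 105/(4*t + 12) + C

Factor the denominator: (t + 1)*(t + 3)**2*(t + 5).
Partial-fraction decomposition: -373/(16*(t + 5)) + 41/(2*(t + 3)) - 105/(4*(t + 3)**2) + 13/(16*(t + 1)).
Integrate each term; A/(t−a) gives A·log|t−a|; A/(t−a)² gives −A/(t−a).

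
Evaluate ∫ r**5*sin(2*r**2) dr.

-r**4*cos(2*r**2)/4 + r**2*sin(2*r**2)/4 + cos(2*r**2)/8 + C

Let u = r², du = 2r dr; rewrite as (1/2)∫ u^2·sin(2u) du.
Now integrate by parts 2 times.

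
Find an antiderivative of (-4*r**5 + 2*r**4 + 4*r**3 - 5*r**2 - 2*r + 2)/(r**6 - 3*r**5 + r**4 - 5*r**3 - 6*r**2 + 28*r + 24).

-751*log(r - 3)/208 + 43*log(r - 2)/36 - 421*log(r + 1)/3600 - 1907*log(r**2 + 4)/2600 - 1099*atan(r/2)/1300 - 1/(60*r + 60) + C

Factor the denominator: (r - 3)*(r - 2)*(r + 1)**2*(r**2 + 4).
Partial-fraction decomposition: -(1907*r + 2198)/(1300*(r**2 + 4)) - 421/(3600*(r + 1)) + 1/(60*(r + 1)**2) + 43/(36*(r - 2)) - 751/(208*(r - 3)).
Integrate each term; A/(r−a) gives A·log|r−a|; the (Br+D)/(r²+p²) term gives a log and an atan.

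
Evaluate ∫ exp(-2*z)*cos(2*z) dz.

Let I denote the integral. Integrate by parts with u = cos(2*z), dv = exp(-2*z) dz, so v = -exp(-2*z)/2: I = -exp(-2*z)*cos(2*z)/2 − ∫ exp(-2*z)*sin(2*z) dz.
Apply parts again with u = sin(2*z), dv = exp(-2*z) dz: ∫ exp(-2*z)*sin(2*z) dz = -exp(-2*z)*sin(2*z)/2 + I. Substituting back brings back I: I = exp(-2*z)*sin(2*z)/2 - exp(-2*z)*cos(2*z)/2 − I.
Solving for I: (1 + 1)·I equals the remaining terms, so I = (1/2)·(exp(-2*z)*sin(2*z)/2 - exp(-2*z)*cos(2*z)/2).

exp(-2*z)*sin(2*z)/4 - exp(-2*z)*cos(2*z)/4 + C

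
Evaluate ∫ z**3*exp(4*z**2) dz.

Let u = z², du = 2z dz; rewrite as (1/2)∫ u^1·exp(4u) du.
Now integrate by parts 1 time.

(4*z**2 - 1)*exp(4*z**2)/32 + C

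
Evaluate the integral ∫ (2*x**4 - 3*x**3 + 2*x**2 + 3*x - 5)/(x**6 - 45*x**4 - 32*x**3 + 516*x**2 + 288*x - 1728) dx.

2029*log(x - 6)/10800 - 103*log(x - 3)/882 + 17*log(x - 2)/720 - 247*log(x + 3)/270 + 36167*log(x + 4)/44100 - 719/(420*x + 1680) + C

Factor the denominator: (x - 6)*(x - 3)*(x - 2)*(x + 3)*(x + 4)**2.
Partial-fraction decomposition: 36167/(44100*(x + 4)) + 719/(420*(x + 4)**2) - 247/(270*(x + 3)) + 17/(720*(x - 2)) - 103/(882*(x - 3)) + 2029/(10800*(x - 6)).
Integrate each term; A/(x−a) gives A·log|x−a|; A/(x−a)² gives −A/(x−a).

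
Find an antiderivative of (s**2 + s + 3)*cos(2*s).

s**2*sin(2*s)/2 + s*sin(2*s)/2 + s*cos(2*s)/2 + 5*sin(2*s)/4 + cos(2*s)/4 + C

Use integration by parts with u = s**2 + s + 3, dv = cos(2*s) ds, so v = sin(2*s)/2.
Apply parts 2 times (tabular method): alternate signs, differentiate u down to 0, integrate dv up.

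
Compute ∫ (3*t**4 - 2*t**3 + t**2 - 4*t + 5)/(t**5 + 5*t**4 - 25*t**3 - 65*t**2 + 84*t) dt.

Factor the denominator: t*(t - 4)*(t - 1)*(t + 3)*(t + 7).
Partial-fraction decomposition: 7971/(2464*(t + 7)) - 323/(336*(t + 3)) - 1/(32*(t - 1)) + 215/(308*(t - 4)) + 5/(84*t).
Integrate each term: A/(t−a) contributes A·log|t−a|.

5*log(t)/84 + 215*log(t - 4)/308 - log(t - 1)/32 - 323*log(t + 3)/336 + 7971*log(t + 7)/2464 + C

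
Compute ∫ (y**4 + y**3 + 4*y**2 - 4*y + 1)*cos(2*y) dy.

Use integration by parts with u = y**4 + y**3 + 4*y**2 - 4*y + 1, dv = cos(2*y) dy, so v = sin(2*y)/2.
Apply parts 4 times (tabular method): alternate signs, differentiate u down to 0, integrate dv up.

y**4*sin(2*y)/2 + y**3*sin(2*y)/2 + y**3*cos(2*y) + y**2*sin(2*y)/2 + 3*y**2*cos(2*y)/4 - 11*y*sin(2*y)/4 + y*cos(2*y)/2 + sin(2*y)/4 - 11*cos(2*y)/8 + C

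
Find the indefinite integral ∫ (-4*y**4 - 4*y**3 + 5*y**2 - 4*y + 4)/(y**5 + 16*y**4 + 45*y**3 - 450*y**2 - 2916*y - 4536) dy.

Factor the denominator: (y - 6)*(y + 3)*(y + 6)**2*(y + 7).
Partial-fraction decomposition: -7955/(52*(y + 7)) + 4019/(27*(y + 6)) - 1028/(9*(y + 6)**2) + 155/(324*(y + 3)) - 368/(1053*(y - 6)).
Integrate each term; A/(y−a) gives A·log|y−a|; A/(y−a)² gives −A/(y−a).

-368*log(y - 6)/1053 + 155*log(y + 3)/324 + 4019*log(y + 6)/27 - 7955*log(y + 7)/52 + 1028/(9*y + 54) + C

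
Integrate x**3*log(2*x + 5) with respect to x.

Use integration by parts with u = log(2*x + 5), dv = x**3 dx.
Then du = 2/(2*x + 5) dx and v = x**4/4.

x**4*log(2*x + 5)/4 - x**4/16 + 5*x**3/24 - 25*x**2/32 + 125*x/32 - 625*log(2*x + 5)/64 + C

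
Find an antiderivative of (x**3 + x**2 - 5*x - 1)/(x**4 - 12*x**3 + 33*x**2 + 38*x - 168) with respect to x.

89*log(x - 7)/27 - 59*log(x - 4)/18 + log(x - 3) - log(x + 2)/54 + C

Factor the denominator: (x - 7)*(x - 4)*(x - 3)*(x + 2).
Partial-fraction decomposition: -1/(54*(x + 2)) + 1/(x - 3) - 59/(18*(x - 4)) + 89/(27*(x - 7)).
Integrate each term: A/(x−a) contributes A·log|x−a|.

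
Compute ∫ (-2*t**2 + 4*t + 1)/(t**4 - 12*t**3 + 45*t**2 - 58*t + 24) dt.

Factor the denominator: (t - 6)*(t - 4)*(t - 1)**2.
Partial-fraction decomposition: 8/(75*(t - 1)) + 1/(5*(t - 1)**2) + 5/(6*(t - 4)) - 47/(50*(t - 6)).
Integrate each term; A/(t−a) gives A·log|t−a|; A/(t−a)² gives −A/(t−a).

-47*log(t - 6)/50 + 5*log(t - 4)/6 + 8*log(t - 1)/75 - 1/(5*t - 5) + C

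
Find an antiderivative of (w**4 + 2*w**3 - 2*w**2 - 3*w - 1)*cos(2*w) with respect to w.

Use integration by parts with u = w**4 + 2*w**3 - 2*w**2 - 3*w - 1, dv = cos(2*w) dw, so v = sin(2*w)/2.
Apply parts 4 times (tabular method): alternate signs, differentiate u down to 0, integrate dv up.

w**4*sin(2*w)/2 + w**3*sin(2*w) + w**3*cos(2*w) - 5*w**2*sin(2*w)/2 + 3*w**2*cos(2*w)/2 - 3*w*sin(2*w) - 5*w*cos(2*w)/2 + 3*sin(2*w)/4 - 3*cos(2*w)/2 + C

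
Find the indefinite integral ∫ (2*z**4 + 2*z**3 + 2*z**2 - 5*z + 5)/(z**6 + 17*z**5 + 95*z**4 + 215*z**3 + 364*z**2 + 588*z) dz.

Factor the denominator: z*(z + 3)*(z + 7)**2*(z**2 + 4).
Partial-fraction decomposition: (2233*z - 14200)/(146068*(z**2 + 4)) + 231439/(1101128*(z + 7)) + 2127/(742*(z + 7)**2) - 73/(312*(z + 3)) + 5/(588*z).
Integrate each term; A/(z−a) gives A·log|z−a|; the (Bz+D)/(z²+p²) term gives a log and an atan.

5*log(z)/588 - 73*log(z + 3)/312 + 231439*log(z + 7)/1101128 + 2233*log(z**2 + 4)/292136 - 1775*atan(z/2)/36517 - 2127/(742*z + 5194) + C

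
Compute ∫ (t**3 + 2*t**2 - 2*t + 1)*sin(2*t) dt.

-t**3*cos(2*t)/2 + 3*t**2*sin(2*t)/4 - t**2*cos(2*t) + t*sin(2*t) + 7*t*cos(2*t)/4 - 7*sin(2*t)/8 + C

Use integration by parts with u = t**3 + 2*t**2 - 2*t + 1, dv = sin(2*t) dt, so v = -cos(2*t)/2.
Apply parts 3 times (tabular method): alternate signs, differentiate u down to 0, integrate dv up.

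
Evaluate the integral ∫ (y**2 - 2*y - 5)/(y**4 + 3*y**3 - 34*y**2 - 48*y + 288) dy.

Factor the denominator: (y - 4)*(y - 3)*(y + 4)*(y + 6).
Partial-fraction decomposition: -43/(180*(y + 6)) + 19/(112*(y + 4)) + 2/(63*(y - 3)) + 3/(80*(y - 4)).
Integrate each term: A/(y−a) contributes A·log|y−a|.

3*log(y - 4)/80 + 2*log(y - 3)/63 + 19*log(y + 4)/112 - 43*log(y + 6)/180 + C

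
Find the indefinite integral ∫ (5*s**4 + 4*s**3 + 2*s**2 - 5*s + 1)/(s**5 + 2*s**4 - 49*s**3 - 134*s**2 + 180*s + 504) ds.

13441*log(s - 7)/5850 - 111*log(s - 2)/800 + 67*log(s + 2)/144 - 331*log(s + 3)/150 + 5719*log(s + 6)/1248 + C

Factor the denominator: (s - 7)*(s - 2)*(s + 2)*(s + 3)*(s + 6).
Partial-fraction decomposition: 5719/(1248*(s + 6)) - 331/(150*(s + 3)) + 67/(144*(s + 2)) - 111/(800*(s - 2)) + 13441/(5850*(s - 7)).
Integrate each term: A/(s−a) contributes A·log|s−a|.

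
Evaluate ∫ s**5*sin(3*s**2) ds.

Let u = s², du = 2s ds; rewrite as (1/2)∫ u^2·sin(3u) du.
Now integrate by parts 2 times.

-s**4*cos(3*s**2)/6 + s**2*sin(3*s**2)/9 + cos(3*s**2)/27 + C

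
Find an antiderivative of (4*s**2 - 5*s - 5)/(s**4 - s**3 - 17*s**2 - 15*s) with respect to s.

7*log(s - 5)/24 - 23*log(s + 3)/24 + log(s**2 + s)/3 + C

Factor the denominator: s*(s - 5)*(s + 1)*(s + 3).
Partial-fraction decomposition: -23/(24*(s + 3)) + 1/(3*(s + 1)) + 7/(24*(s - 5)) + 1/(3*s).
Integrate each term: A/(s−a) contributes A·log|s−a|.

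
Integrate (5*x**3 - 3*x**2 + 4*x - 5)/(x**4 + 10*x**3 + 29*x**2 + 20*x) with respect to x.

Factor the denominator: x*(x + 1)*(x + 4)*(x + 5).
Partial-fraction decomposition: 145/(4*(x + 5)) - 389/(12*(x + 4)) + 17/(12*(x + 1)) - 1/(4*x).
Integrate each term: A/(x−a) contributes A·log|x−a|.

-log(x)/4 + 17*log(x + 1)/12 - 389*log(x + 4)/12 + 145*log(x + 5)/4 + C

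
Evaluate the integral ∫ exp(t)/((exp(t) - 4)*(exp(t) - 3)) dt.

Let u = e^t, du = e^t dt.
The integral becomes ∫ du/((u-4)(u-3)); decompose into partial fractions.

log(exp(t) - 4) - log(exp(t) - 3) + C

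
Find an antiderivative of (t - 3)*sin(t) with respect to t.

-t*cos(t) + sin(t) + 3*cos(t) + C

Use integration by parts with u = t - 3, dv = sin(t) dt, so v = -cos(t).
Apply parts 1 times (tabular method): alternate signs, differentiate u down to 0, integrate dv up.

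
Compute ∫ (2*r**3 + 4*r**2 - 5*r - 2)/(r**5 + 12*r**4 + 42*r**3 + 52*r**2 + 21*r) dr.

Factor the denominator: r*(r + 1)**2*(r + 3)*(r + 7).
Partial-fraction decomposition: -457/(1008*(r + 7)) + 5/(48*(r + 3)) + 4/(9*(r + 1)) - 5/(12*(r + 1)**2) - 2/(21*r).
Integrate each term; A/(r−a) gives A·log|r−a|; A/(r−a)² gives −A/(r−a).

-2*log(r)/21 + 4*log(r + 1)/9 + 5*log(r + 3)/48 - 457*log(r + 7)/1008 + 5/(12*r + 12) + C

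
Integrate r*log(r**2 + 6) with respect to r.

r**2*log(r**2 + 6)/2 - r**2/2 + 3*log(r**2 + 6) + C

Let u = r**2 + 6, so du = (2*r) dr.
The integral becomes (1/2)·∫ log(u) du; integrate by parts with u′=log(u), dv′=du.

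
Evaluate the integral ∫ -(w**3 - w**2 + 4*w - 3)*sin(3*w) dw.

w**3*cos(3*w)/3 - w**2*sin(3*w)/3 - w**2*cos(3*w)/3 + 2*w*sin(3*w)/9 + 10*w*cos(3*w)/9 - 10*sin(3*w)/27 - 25*cos(3*w)/27 + C

Use integration by parts with u = w**3 - w**2 + 4*w - 3, dv = -sin(3*w) dw, so v = cos(3*w)/3.
Apply parts 3 times (tabular method): alternate signs, differentiate u down to 0, integrate dv up.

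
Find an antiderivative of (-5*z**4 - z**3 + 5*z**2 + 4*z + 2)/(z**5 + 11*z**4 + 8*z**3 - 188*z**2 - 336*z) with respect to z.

-log(z)/168 - 623*log(z - 4)/1320 - 29*log(z + 2)/120 + 3053*log(z + 6)/120 - 11443*log(z + 7)/385 + C

Factor the denominator: z*(z - 4)*(z + 2)*(z + 6)*(z + 7).
Partial-fraction decomposition: -11443/(385*(z + 7)) + 3053/(120*(z + 6)) - 29/(120*(z + 2)) - 623/(1320*(z - 4)) - 1/(168*z).
Integrate each term: A/(z−a) contributes A·log|z−a|.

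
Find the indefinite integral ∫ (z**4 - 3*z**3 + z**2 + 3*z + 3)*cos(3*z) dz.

Use integration by parts with u = z**4 - 3*z**3 + z**2 + 3*z + 3, dv = cos(3*z) dz, so v = sin(3*z)/3.
Apply parts 4 times (tabular method): alternate signs, differentiate u down to 0, integrate dv up.

z**4*sin(3*z)/3 - z**3*sin(3*z) + 4*z**3*cos(3*z)/9 - z**2*sin(3*z)/9 - z**2*cos(3*z) + 5*z*sin(3*z)/3 - 2*z*cos(3*z)/27 + 83*sin(3*z)/81 + 5*cos(3*z)/9 + C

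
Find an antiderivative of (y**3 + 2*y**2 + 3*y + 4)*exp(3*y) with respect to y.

Use integration by parts with u = y**3 + 2*y**2 + 3*y + 4, dv = exp(3*y) dy, so v = exp(3*y)/3.
Apply parts 3 times (tabular method): alternate signs, differentiate u down to 0, integrate dv up.

(9*y**3 + 9*y**2 + 21*y + 29)*exp(3*y)/27 + C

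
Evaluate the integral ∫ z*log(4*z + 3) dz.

z**2*log(4*z + 3)/2 - z**2/4 + 3*z/8 - 9*log(4*z + 3)/32 + C

Use integration by parts with u = log(4*z + 3), dv = z dz.
Then du = 4/(4*z + 3) dz and v = z**2/2.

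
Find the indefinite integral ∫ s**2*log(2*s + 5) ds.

Use integration by parts with u = log(2*s + 5), dv = s**2 ds.
Then du = 2/(2*s + 5) ds and v = s**3/3.

s**3*log(2*s + 5)/3 - s**3/9 + 5*s**2/12 - 25*s/12 + 125*log(2*s + 5)/24 + C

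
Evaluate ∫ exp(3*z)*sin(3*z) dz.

Let I denote the integral. Integrate by parts with u = sin(3*z), dv = exp(3*z) dz, so v = exp(3*z)/3: I = exp(3*z)*sin(3*z)/3 − ∫ exp(3*z)*cos(3*z) dz.
Apply parts again with u = cos(3*z), dv = exp(3*z) dz: ∫ exp(3*z)*cos(3*z) dz = exp(3*z)*cos(3*z)/3 + I. Substituting back brings back I: I = exp(3*z)*sin(3*z)/3 - exp(3*z)*cos(3*z)/3 − I.
Solving for I: (1 + 1)·I equals the remaining terms, so I = (1/2)·(exp(3*z)*sin(3*z)/3 - exp(3*z)*cos(3*z)/3).

exp(3*z)*sin(3*z)/6 - exp(3*z)*cos(3*z)/6 + C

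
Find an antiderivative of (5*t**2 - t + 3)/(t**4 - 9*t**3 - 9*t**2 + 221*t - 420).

Factor the denominator: (t - 7)*(t - 4)*(t - 3)*(t + 5).
Partial-fraction decomposition: -133/(864*(t + 5)) + 45/(32*(t - 3)) - 79/(27*(t - 4)) + 241/(144*(t - 7)).
Integrate each term: A/(t−a) contributes A·log|t−a|.

241*log(t - 7)/144 - 79*log(t - 4)/27 + 45*log(t - 3)/32 - 133*log(t + 5)/864 + C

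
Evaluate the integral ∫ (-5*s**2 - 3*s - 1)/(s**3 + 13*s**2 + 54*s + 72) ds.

-37*log(s + 3)/3 + 69*log(s + 4)/2 - 163*log(s + 6)/6 + C

Factor the denominator: (s + 3)*(s + 4)*(s + 6).
Partial-fraction decomposition: -163/(6*(s + 6)) + 69/(2*(s + 4)) - 37/(3*(s + 3)).
Integrate each term: A/(s−a) contributes A·log|s−a|.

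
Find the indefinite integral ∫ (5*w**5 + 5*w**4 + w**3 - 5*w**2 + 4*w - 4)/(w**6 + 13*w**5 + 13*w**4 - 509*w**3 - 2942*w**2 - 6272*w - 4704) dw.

Factor the denominator: (w - 7)*(w + 2)*(w + 3)*(w + 4)**2*(w + 7).
Partial-fraction decomposition: 7265/(252*(w + 7)) - 265/(99*(w + 4)) + 182/(3*(w + 4)**2) - 449/(20*(w + 3)) + 2/(3*(w + 2)) + 1457/(2310*(w - 7)).
Integrate each term; A/(w−a) gives A·log|w−a|; A/(w−a)² gives −A/(w−a).

1457*log(w - 7)/2310 + 2*log(w + 2)/3 - 449*log(w + 3)/20 - 265*log(w + 4)/99 + 7265*log(w + 7)/252 - 182/(3*w + 12) + C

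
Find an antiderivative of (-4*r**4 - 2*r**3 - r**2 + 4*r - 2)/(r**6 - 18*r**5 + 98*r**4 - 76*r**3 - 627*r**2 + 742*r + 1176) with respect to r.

Factor the denominator: (r - 7)**2*(r - 4)*(r - 3)*(r + 1)*(r + 2).
Partial-fraction decomposition: 31/(1215*(r + 2)) - 9/(1280*(r + 1)) + 377/(320*(r - 3)) - 577/(135*(r - 4)) + 191443/(62208*(r - 7)) - 10313/(864*(r - 7)**2).
Integrate each term; A/(r−a) gives A·log|r−a|; A/(r−a)² gives −A/(r−a).

191443*log(r - 7)/62208 - 577*log(r - 4)/135 + 377*log(r - 3)/320 - 9*log(r + 1)/1280 + 31*log(r + 2)/1215 + 10313/(864*r - 6048) + C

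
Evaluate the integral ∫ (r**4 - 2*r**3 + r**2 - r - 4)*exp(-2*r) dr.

Use integration by parts with u = r**4 - 2*r**3 + r**2 - r - 4, dv = exp(-2*r) dr, so v = -exp(-2*r)/2.
Apply parts 4 times (tabular method): alternate signs, differentiate u down to 0, integrate dv up.

(-r**4 - r**2 + 4)*exp(-2*r)/2 + C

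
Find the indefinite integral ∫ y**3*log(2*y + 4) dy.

Use integration by parts with u = log(2*y + 4), dv = y**3 dy.
Then du = 2/(2*y + 4) dy and v = y**4/4.

y**4*log(2*y + 4)/4 - y**4/16 + y**3/6 - y**2/2 + 2*y - 4*log(y + 2) + C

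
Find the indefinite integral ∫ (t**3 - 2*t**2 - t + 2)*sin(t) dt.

Use integration by parts with u = t**3 - 2*t**2 - t + 2, dv = sin(t) dt, so v = -cos(t).
Apply parts 3 times (tabular method): alternate signs, differentiate u down to 0, integrate dv up.

-t**3*cos(t) + 3*t**2*sin(t) + 2*t**2*cos(t) - 4*t*sin(t) + 7*t*cos(t) - 7*sin(t) - 6*cos(t) + C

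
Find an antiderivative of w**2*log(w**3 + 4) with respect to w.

w**3*log(w**3 + 4)/3 - w**3/3 + 4*log(w**3 + 4)/3 + C

Let u = w**3 + 4, so du = (3*w**2) dw.
The integral becomes (1/3)·∫ log(u) du; integrate by parts with u′=log(u), dv′=du.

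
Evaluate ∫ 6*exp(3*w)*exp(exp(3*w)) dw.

Let u = exp(3*w), so du = (3*exp(3*w)) dw.
Rewriting, the integral becomes 2·∫ e^u du = 2·e^u.
Substituting back, u = exp(3*w).

2*exp(exp(3*w)) + C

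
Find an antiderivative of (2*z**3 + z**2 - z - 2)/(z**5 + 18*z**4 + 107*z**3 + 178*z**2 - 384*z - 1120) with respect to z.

Factor the denominator: (z - 2)*(z + 4)**2*(z + 5)*(z + 7).
Partial-fraction decomposition: -316/(81*(z + 7)) + 111/(7*(z + 5)) - 323/(27*(z + 4)) + 55/(9*(z + 4)**2) + 4/(567*(z - 2)).
Integrate each term; A/(z−a) gives A·log|z−a|; A/(z−a)² gives −A/(z−a).

4*log(z - 2)/567 - 323*log(z + 4)/27 + 111*log(z + 5)/7 - 316*log(z + 7)/81 - 55/(9*z + 36) + C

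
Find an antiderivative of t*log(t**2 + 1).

t**2*log(t**2 + 1)/2 - t**2/2 + log(t**2 + 1)/2 + C

Let u = t**2 + 1, so du = (2*t) dt.
The integral becomes (1/2)·∫ log(u) du; integrate by parts with u′=log(u), dv′=du.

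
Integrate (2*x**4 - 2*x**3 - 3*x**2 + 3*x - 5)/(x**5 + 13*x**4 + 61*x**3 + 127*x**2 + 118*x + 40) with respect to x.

73*log(x + 1)/144 + 25*log(x + 2)/6 - 575*log(x + 4)/18 + 1405*log(x + 5)/48 + 7/(12*x + 12) + C

Factor the denominator: (x + 1)**2*(x + 2)*(x + 4)*(x + 5).
Partial-fraction decomposition: 1405/(48*(x + 5)) - 575/(18*(x + 4)) + 25/(6*(x + 2)) + 73/(144*(x + 1)) - 7/(12*(x + 1)**2).
Integrate each term; A/(x−a) gives A·log|x−a|; A/(x−a)² gives −A/(x−a).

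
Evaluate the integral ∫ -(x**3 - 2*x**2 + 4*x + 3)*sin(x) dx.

x**3*cos(x) - 3*x**2*sin(x) - 2*x**2*cos(x) + 4*x*sin(x) - 2*x*cos(x) + 2*sin(x) + 7*cos(x) + C

Use integration by parts with u = x**3 - 2*x**2 + 4*x + 3, dv = -sin(x) dx, so v = cos(x).
Apply parts 3 times (tabular method): alternate signs, differentiate u down to 0, integrate dv up.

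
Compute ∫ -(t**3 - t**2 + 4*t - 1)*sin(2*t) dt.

t**3*cos(2*t)/2 - 3*t**2*sin(2*t)/4 - t**2*cos(2*t)/2 + t*sin(2*t)/2 + 5*t*cos(2*t)/4 - 5*sin(2*t)/8 - cos(2*t)/4 + C

Use integration by parts with u = t**3 - t**2 + 4*t - 1, dv = -sin(2*t) dt, so v = cos(2*t)/2.
Apply parts 3 times (tabular method): alternate signs, differentiate u down to 0, integrate dv up.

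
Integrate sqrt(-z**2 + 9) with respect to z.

Substitute z = 3·sin(θ), so dz = 3·cos(θ) dθ and the radical becomes sqrt(-z**2 + 9) = 3·cos(θ) by the Pythagorean identity.
Integrate the resulting trig expression in θ, then back-substitute θ = asin(z/3), sin(θ) = z/3, cos(θ) = sqrt(-z**2 + 9)/3 (absorbing any constant into C).

z*sqrt(-z**2 + 9)/2 + 9*asin(z/3)/2 + C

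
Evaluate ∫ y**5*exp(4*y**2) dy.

(8*y**4 - 4*y**2 + 1)*exp(4*y**2)/64 + C

Let u = y², du = 2y dy; rewrite as (1/2)∫ u^2·exp(4u) du.
Now integrate by parts 2 times.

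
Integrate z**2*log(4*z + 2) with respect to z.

z**3*log(4*z + 2)/3 - z**3/9 + z**2/12 - z/12 + log(2*z + 1)/24 + C

Use integration by parts with u = log(4*z + 2), dv = z**2 dz.
Then du = 4/(4*z + 2) dz and v = z**3/3.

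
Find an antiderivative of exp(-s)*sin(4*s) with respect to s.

-exp(-s)*sin(4*s)/17 - 4*exp(-s)*cos(4*s)/17 + C

Let I denote the integral. Integrate by parts with u = sin(4*s), dv = exp(-s) ds, so v = -exp(-s): I = -exp(-s)*sin(4*s) + 4·∫ exp(-s)*cos(4*s) ds.
Apply parts again with u = cos(4*s), dv = exp(-s) ds: ∫ exp(-s)*cos(4*s) ds = -exp(-s)*cos(4*s) − 4·I. Substituting back brings back I: I = -exp(-s)*sin(4*s) - 4*exp(-s)*cos(4*s) − 16·I.
Solving for I: (1 + 16)·I equals the remaining terms, so I = (1/17)·(-exp(-s)*sin(4*s) - 4*exp(-s)*cos(4*s)).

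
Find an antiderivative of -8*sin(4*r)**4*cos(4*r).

Let u = sin(4*r), so du = (4*cos(4*r)) dr.
Rewriting, the integral becomes -2·∫ u^4 du = -2·u^5/5.
Substituting back, u = sin(4*r).

-2*sin(4*r)**5/5 + C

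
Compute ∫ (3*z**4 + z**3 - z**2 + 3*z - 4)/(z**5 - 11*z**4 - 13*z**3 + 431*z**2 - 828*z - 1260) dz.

Factor the denominator: (z - 7)*(z - 6)*(z - 5)*(z + 1)*(z + 6).
Partial-fraction decomposition: 139/(330*(z + 6)) + 1/(280*(z + 1)) + 331/(22*(z - 5)) - 2041/(42*(z - 6)) + 289/(8*(z - 7)).
Integrate each term: A/(z−a) contributes A·log|z−a|.

289*log(z - 7)/8 - 2041*log(z - 6)/42 + 331*log(z - 5)/22 + log(z + 1)/280 + 139*log(z + 6)/330 + C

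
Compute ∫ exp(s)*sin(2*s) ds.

Let I denote the integral. Integrate by parts with u = sin(2*s), dv = exp(s) ds, so v = exp(s): I = exp(s)*sin(2*s) − 2·∫ exp(s)*cos(2*s) ds.
Apply parts again with u = cos(2*s), dv = exp(s) ds: ∫ exp(s)*cos(2*s) ds = exp(s)*cos(2*s) + 2·I. Substituting back brings back I: I = exp(s)*sin(2*s) - 2*exp(s)*cos(2*s) − 4·I.
Solving for I: (1 + 4)·I equals the remaining terms, so I = (1/5)·(exp(s)*sin(2*s) - 2*exp(s)*cos(2*s)).

exp(s)*sin(2*s)/5 - 2*exp(s)*cos(2*s)/5 + C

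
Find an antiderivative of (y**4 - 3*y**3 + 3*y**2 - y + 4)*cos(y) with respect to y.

y**4*sin(y) - 3*y**3*sin(y) + 4*y**3*cos(y) - 9*y**2*sin(y) - 9*y**2*cos(y) + 17*y*sin(y) - 18*y*cos(y) + 22*sin(y) + 17*cos(y) + C

Use integration by parts with u = y**4 - 3*y**3 + 3*y**2 - y + 4, dv = cos(y) dy, so v = sin(y).
Apply parts 4 times (tabular method): alternate signs, differentiate u down to 0, integrate dv up.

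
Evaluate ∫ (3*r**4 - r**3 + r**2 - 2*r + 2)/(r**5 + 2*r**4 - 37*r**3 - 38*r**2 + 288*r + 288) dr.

2049*log(r - 4)/1750 + 9*log(r + 1)/250 - 41*log(r + 3)/42 + 2077*log(r + 6)/750 - 51/(25*r - 100) + C

Factor the denominator: (r - 4)**2*(r + 1)*(r + 3)*(r + 6).
Partial-fraction decomposition: 2077/(750*(r + 6)) - 41/(42*(r + 3)) + 9/(250*(r + 1)) + 2049/(1750*(r - 4)) + 51/(25*(r - 4)**2).
Integrate each term; A/(r−a) gives A·log|r−a|; A/(r−a)² gives −A/(r−a).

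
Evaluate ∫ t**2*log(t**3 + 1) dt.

t**3*log(t**3 + 1)/3 - t**3/3 + log(t**3 + 1)/3 + C

Let u = t**3 + 1, so du = (3*t**2) dt.
The integral becomes (1/3)·∫ log(u) du; integrate by parts with u′=log(u), dv′=du.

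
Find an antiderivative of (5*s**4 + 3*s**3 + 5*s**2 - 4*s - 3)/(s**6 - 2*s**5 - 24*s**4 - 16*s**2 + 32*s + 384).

7281*log(s - 6)/12800 - 113*log(s - 2)/768 + 81*log(s + 2)/512 - 1181*log(s + 4)/2400 - 281*log(s**2 + 4)/6400 + 367*atan(s/2)/3200 + C

Factor the denominator: (s - 6)*(s - 2)*(s + 2)*(s + 4)*(s**2 + 4).
Partial-fraction decomposition: -(281*s - 734)/(3200*(s**2 + 4)) - 1181/(2400*(s + 4)) + 81/(512*(s + 2)) - 113/(768*(s - 2)) + 7281/(12800*(s - 6)).
Integrate each term; A/(s−a) gives A·log|s−a|; the (Bs+D)/(s²+p²) term gives a log and an atan.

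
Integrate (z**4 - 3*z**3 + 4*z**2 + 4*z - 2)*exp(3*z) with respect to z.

(27*z**4 - 117*z**3 + 225*z**2 - 42*z - 40)*exp(3*z)/81 + C

Use integration by parts with u = z**4 - 3*z**3 + 4*z**2 + 4*z - 2, dv = exp(3*z) dz, so v = exp(3*z)/3.
Apply parts 4 times (tabular method): alternate signs, differentiate u down to 0, integrate dv up.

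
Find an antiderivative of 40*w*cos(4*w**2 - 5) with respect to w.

5*sin(4*w**2 - 5) + C

Let u = 4*w**2 - 5, so du = (8*w) dw.
Rewriting, the integral becomes 5·∫ cos(u) du = 5·sin(u).
Substituting back, u = 4*w**2 - 5.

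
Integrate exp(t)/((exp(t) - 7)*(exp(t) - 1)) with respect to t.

log(exp(t) - 7)/6 - log(exp(t) - 1)/6 + C

Let u = e^t, du = e^t dt.
The integral becomes ∫ du/((u-1)(u-7)); decompose into partial fractions.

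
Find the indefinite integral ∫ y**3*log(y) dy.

Use integration by parts with u = log(y), dv = y**3 dy.
Then du = 1/y dy and v = y**4/4.

y**4*log(y)/4 - y**4/16 + C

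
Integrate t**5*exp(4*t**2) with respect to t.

(8*t**4 - 4*t**2 + 1)*exp(4*t**2)/64 + C

Let u = t², du = 2t dt; rewrite as (1/2)∫ u^2·exp(4u) du.
Now integrate by parts 2 times.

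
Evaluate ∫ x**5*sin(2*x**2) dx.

Let u = x², du = 2x dx; rewrite as (1/2)∫ u^2·sin(2u) du.
Now integrate by parts 2 times.

-x**4*cos(2*x**2)/4 + x**2*sin(2*x**2)/4 + cos(2*x**2)/8 + C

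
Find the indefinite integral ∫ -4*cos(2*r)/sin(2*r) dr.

Let u = sin(2*r), so du = (2*cos(2*r)) dr.
Rewriting, the integral becomes -2·∫ 1/u du = -2·log(u).
Substituting back, u = sin(2*r).

-2*log(sin(2*r)) + C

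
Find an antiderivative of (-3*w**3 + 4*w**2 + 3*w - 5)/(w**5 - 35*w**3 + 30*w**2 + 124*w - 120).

-265*log(w - 5)/924 + 7*log(w - 2)/96 - log(w - 1)/84 - 29*log(w + 2)/336 + 769*log(w + 6)/2464 + C

Factor the denominator: (w - 5)*(w - 2)*(w - 1)*(w + 2)*(w + 6).
Partial-fraction decomposition: 769/(2464*(w + 6)) - 29/(336*(w + 2)) - 1/(84*(w - 1)) + 7/(96*(w - 2)) - 265/(924*(w - 5)).
Integrate each term: A/(w−a) contributes A·log|w−a|.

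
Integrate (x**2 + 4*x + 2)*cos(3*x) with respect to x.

Use integration by parts with u = x**2 + 4*x + 2, dv = cos(3*x) dx, so v = sin(3*x)/3.
Apply parts 2 times (tabular method): alternate signs, differentiate u down to 0, integrate dv up.

x**2*sin(3*x)/3 + 4*x*sin(3*x)/3 + 2*x*cos(3*x)/9 + 16*sin(3*x)/27 + 4*cos(3*x)/9 + C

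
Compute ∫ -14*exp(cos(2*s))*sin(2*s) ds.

7*exp(cos(2*s)) + C

Let u = cos(2*s), so du = (-2*sin(2*s)) ds.
Rewriting, the integral becomes 7·∫ e^u du = 7·e^u.
Substituting back, u = cos(2*s).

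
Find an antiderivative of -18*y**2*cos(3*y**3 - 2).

Let u = 3*y**3 - 2, so du = (9*y**2) dy.
Rewriting, the integral becomes -2·∫ cos(u) du = -2·sin(u).
Substituting back, u = 3*y**3 - 2.

-2*sin(3*y**3 - 2) + C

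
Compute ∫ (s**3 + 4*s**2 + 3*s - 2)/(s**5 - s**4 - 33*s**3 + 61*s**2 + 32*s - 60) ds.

Factor the denominator: (s - 5)*(s - 2)*(s - 1)*(s + 1)*(s + 6).
Partial-fraction decomposition: -23/(770*(s + 6)) + 1/(90*(s + 1)) + 3/(28*(s - 1)) - 7/(18*(s - 2)) + 119/(396*(s - 5)).
Integrate each term: A/(s−a) contributes A·log|s−a|.

119*log(s - 5)/396 - 7*log(s - 2)/18 + 3*log(s - 1)/28 + log(s + 1)/90 - 23*log(s + 6)/770 + C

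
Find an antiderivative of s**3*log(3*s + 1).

Use integration by parts with u = log(3*s + 1), dv = s**3 ds.
Then du = 3/(3*s + 1) ds and v = s**4/4.

s**4*log(3*s + 1)/4 - s**4/16 + s**3/36 - s**2/72 + s/108 - log(3*s + 1)/324 + C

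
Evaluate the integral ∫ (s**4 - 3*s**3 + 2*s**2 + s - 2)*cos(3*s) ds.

s**4*sin(3*s)/3 - s**3*sin(3*s) + 4*s**3*cos(3*s)/9 + 2*s**2*sin(3*s)/9 - s**2*cos(3*s) + s*sin(3*s) + 4*s*cos(3*s)/27 - 58*sin(3*s)/81 + cos(3*s)/3 + C

Use integration by parts with u = s**4 - 3*s**3 + 2*s**2 + s - 2, dv = cos(3*s) ds, so v = sin(3*s)/3.
Apply parts 4 times (tabular method): alternate signs, differentiate u down to 0, integrate dv up.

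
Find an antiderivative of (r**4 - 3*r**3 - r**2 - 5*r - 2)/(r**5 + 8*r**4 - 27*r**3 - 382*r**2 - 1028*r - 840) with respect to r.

643*log(r - 7)/6318 + 202*log(r + 2)/243 - 499*log(r + 5)/54 + 121*log(r + 6)/13 + 11/(27*r + 54) + C

Factor the denominator: (r - 7)*(r + 2)**2*(r + 5)*(r + 6).
Partial-fraction decomposition: 121/(13*(r + 6)) - 499/(54*(r + 5)) + 202/(243*(r + 2)) - 11/(27*(r + 2)**2) + 643/(6318*(r - 7)).
Integrate each term; A/(r−a) gives A·log|r−a|; A/(r−a)² gives −A/(r−a).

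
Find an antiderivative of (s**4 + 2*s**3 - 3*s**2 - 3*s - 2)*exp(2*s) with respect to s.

Use integration by parts with u = s**4 + 2*s**3 - 3*s**2 - 3*s - 2, dv = exp(2*s) ds, so v = exp(2*s)/2.
Apply parts 4 times (tabular method): alternate signs, differentiate u down to 0, integrate dv up.

(s**4 - 3*s**2 - 2)*exp(2*s)/2 + C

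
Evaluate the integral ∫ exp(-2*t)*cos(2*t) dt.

Let I denote the integral. Integrate by parts with u = cos(2*t), dv = exp(-2*t) dt, so v = -exp(-2*t)/2: I = -exp(-2*t)*cos(2*t)/2 − ∫ exp(-2*t)*sin(2*t) dt.
Apply parts again with u = sin(2*t), dv = exp(-2*t) dt: ∫ exp(-2*t)*sin(2*t) dt = -exp(-2*t)*sin(2*t)/2 + I. Substituting back brings back I: I = exp(-2*t)*sin(2*t)/2 - exp(-2*t)*cos(2*t)/2 − I.
Solving for I: (1 + 1)·I equals the remaining terms, so I = (1/2)·(exp(-2*t)*sin(2*t)/2 - exp(-2*t)*cos(2*t)/2).

exp(-2*t)*sin(2*t)/4 - exp(-2*t)*cos(2*t)/4 + C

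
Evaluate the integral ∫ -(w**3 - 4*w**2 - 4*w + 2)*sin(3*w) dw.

w**3*cos(3*w)/3 - w**2*sin(3*w)/3 - 4*w**2*cos(3*w)/3 + 8*w*sin(3*w)/9 - 14*w*cos(3*w)/9 + 14*sin(3*w)/27 + 26*cos(3*w)/27 + C

Use integration by parts with u = w**3 - 4*w**2 - 4*w + 2, dv = -sin(3*w) dw, so v = cos(3*w)/3.
Apply parts 3 times (tabular method): alternate signs, differentiate u down to 0, integrate dv up.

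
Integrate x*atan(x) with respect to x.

Use integration by parts with u = arctan(x), dv = x dx.
Then du = 1/(x**2 + 1) dx.

x**2*atan(x)/2 - x/2 + atan(x)/2 + C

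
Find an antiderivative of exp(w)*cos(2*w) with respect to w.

2*exp(w)*sin(2*w)/5 + exp(w)*cos(2*w)/5 + C

Let I denote the integral. Integrate by parts with u = cos(2*w), dv = exp(w) dw, so v = exp(w): I = exp(w)*cos(2*w) + 2·∫ exp(w)*sin(2*w) dw.
Apply parts again with u = sin(2*w), dv = exp(w) dw: ∫ exp(w)*sin(2*w) dw = exp(w)*sin(2*w) − 2·I. Substituting back brings back I: I = 2*exp(w)*sin(2*w) + exp(w)*cos(2*w) − 4·I.
Solving for I: (1 + 4)·I equals the remaining terms, so I = (1/5)·(2*exp(w)*sin(2*w) + exp(w)*cos(2*w)).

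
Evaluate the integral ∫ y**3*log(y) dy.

y**4*log(y)/4 - y**4/16 + C

Use integration by parts with u = log(y), dv = y**3 dy.
Then du = 1/y dy and v = y**4/4.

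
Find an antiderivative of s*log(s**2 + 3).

Let u = s**2 + 3, so du = (2*s) ds.
The integral becomes (1/2)·∫ log(u) du; integrate by parts with u′=log(u), dv′=du.

s**2*log(s**2 + 3)/2 - s**2/2 + 3*log(s**2 + 3)/2 + C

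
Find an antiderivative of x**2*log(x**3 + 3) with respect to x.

x**3*log(x**3 + 3)/3 - x**3/3 + log(x**3 + 3) + C

Let u = x**3 + 3, so du = (3*x**2) dx.
The integral becomes (1/3)·∫ log(u) du; integrate by parts with u′=log(u), dv′=du.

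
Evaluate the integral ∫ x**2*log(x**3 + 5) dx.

Let u = x**3 + 5, so du = (3*x**2) dx.
The integral becomes (1/3)·∫ log(u) du; integrate by parts with u′=log(u), dv′=du.

x**3*log(x**3 + 5)/3 - x**3/3 + 5*log(x**3 + 5)/3 + C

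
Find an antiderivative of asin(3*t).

Use integration by parts with u = arcsin(3*t), dv = dt.
Then du = 3/sqrt(-9*t**2 + 1) dt.

t*asin(3*t) + sqrt(-9*t**2 + 1)/3 + C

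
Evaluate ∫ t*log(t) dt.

t**2*log(t)/2 - t**2/4 + C

Use integration by parts with u = log(t), dv = t dt.
Then du = 1/t dt and v = t**2/2.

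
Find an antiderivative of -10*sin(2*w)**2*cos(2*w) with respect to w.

Let u = sin(2*w), so du = (2*cos(2*w)) dw.
Rewriting, the integral becomes -5·∫ u^2 du = -5·u^3/3.
Substituting back, u = sin(2*w).

-5*sin(2*w)**3/3 + C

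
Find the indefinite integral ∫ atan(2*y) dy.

Use integration by parts with u = arctan(2*y), dv = dy.
Then du = 2/(4*y**2 + 1) dy.

y*atan(2*y) - log(4*y**2 + 1)/4 + C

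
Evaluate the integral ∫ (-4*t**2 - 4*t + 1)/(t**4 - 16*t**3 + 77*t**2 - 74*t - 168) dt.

Factor the denominator: (t - 7)*(t - 6)*(t - 4)*(t + 1).
Partial-fraction decomposition: -1/(280*(t + 1)) - 79/(30*(t - 4)) + 167/(14*(t - 6)) - 223/(24*(t - 7)).
Integrate each term: A/(t−a) contributes A·log|t−a|.

-223*log(t - 7)/24 + 167*log(t - 6)/14 - 79*log(t - 4)/30 - log(t + 1)/280 + C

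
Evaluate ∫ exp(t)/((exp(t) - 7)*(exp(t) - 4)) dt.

log(exp(t) - 7)/3 - log(exp(t) - 4)/3 + C

Let u = e^t, du = e^t dt.
The integral becomes ∫ du/((u-4)(u-7)); decompose into partial fractions.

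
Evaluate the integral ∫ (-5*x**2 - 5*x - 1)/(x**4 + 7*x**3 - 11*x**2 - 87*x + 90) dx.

Factor the denominator: (x - 3)*(x - 1)*(x + 5)*(x + 6).
Partial-fraction decomposition: 151/(63*(x + 6)) - 101/(48*(x + 5)) + 11/(84*(x - 1)) - 61/(144*(x - 3)).
Integrate each term: A/(x−a) contributes A·log|x−a|.

-61*log(x - 3)/144 + 11*log(x - 1)/84 - 101*log(x + 5)/48 + 151*log(x + 6)/63 + C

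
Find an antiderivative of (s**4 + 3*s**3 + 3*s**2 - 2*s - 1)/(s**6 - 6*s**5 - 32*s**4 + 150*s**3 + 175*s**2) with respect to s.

Factor the denominator: s**2*(s - 7)*(s - 5)*(s + 1)*(s + 5).
Partial-fraction decomposition: -167/(6000*(s + 5)) + 1/(96*(s + 1)) - 133/(375*(s - 5)) + 1781/(4704*(s - 7)) - 8/(1225*s) - 1/(175*s**2).
Integrate each term; A/(s−a) gives A·log|s−a|; A/(s−a)² gives −A/(s−a).

-8*log(s)/1225 + 1781*log(s - 7)/4704 - 133*log(s - 5)/375 + log(s + 1)/96 - 167*log(s + 5)/6000 + 1/(175*s) + C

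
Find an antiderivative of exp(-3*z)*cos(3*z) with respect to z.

Let I denote the integral. Integrate by parts with u = cos(3*z), dv = exp(-3*z) dz, so v = -exp(-3*z)/3: I = -exp(-3*z)*cos(3*z)/3 − ∫ exp(-3*z)*sin(3*z) dz.
Apply parts again with u = sin(3*z), dv = exp(-3*z) dz: ∫ exp(-3*z)*sin(3*z) dz = -exp(-3*z)*sin(3*z)/3 + I. Substituting back brings back I: I = exp(-3*z)*sin(3*z)/3 - exp(-3*z)*cos(3*z)/3 − I.
Solving for I: (1 + 1)·I equals the remaining terms, so I = (1/2)·(exp(-3*z)*sin(3*z)/3 - exp(-3*z)*cos(3*z)/3).

exp(-3*z)*sin(3*z)/6 - exp(-3*z)*cos(3*z)/6 + C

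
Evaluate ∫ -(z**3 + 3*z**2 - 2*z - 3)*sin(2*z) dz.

Use integration by parts with u = z**3 + 3*z**2 - 2*z - 3, dv = -sin(2*z) dz, so v = cos(2*z)/2.
Apply parts 3 times (tabular method): alternate signs, differentiate u down to 0, integrate dv up.

z**3*cos(2*z)/2 - 3*z**2*sin(2*z)/4 + 3*z**2*cos(2*z)/2 - 3*z*sin(2*z)/2 - 7*z*cos(2*z)/4 + 7*sin(2*z)/8 - 9*cos(2*z)/4 + C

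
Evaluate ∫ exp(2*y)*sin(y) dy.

2*exp(2*y)*sin(y)/5 - exp(2*y)*cos(y)/5 + C

Let I denote the integral. Integrate by parts with u = sin(y), dv = exp(2*y) dy, so v = exp(2*y)/2: I = exp(2*y)*sin(y)/2 − (1/2)·∫ exp(2*y)*cos(y) dy.
Apply parts again with u = cos(y), dv = exp(2*y) dy: ∫ exp(2*y)*cos(y) dy = exp(2*y)*cos(y)/2 + (1/2)·I. Substituting back brings back I: I = exp(2*y)*sin(y)/2 - exp(2*y)*cos(y)/4 − (1/4)·I.
Solving for I: (1 + 1/4)·I equals the remaining terms, so I = (4/5)·(exp(2*y)*sin(y)/2 - exp(2*y)*cos(y)/4).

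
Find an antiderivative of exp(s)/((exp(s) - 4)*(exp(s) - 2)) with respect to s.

Let u = e^s, du = e^s ds.
The integral becomes ∫ du/((u-2)(u-4)); decompose into partial fractions.

log(exp(s) - 4)/2 - log(exp(s) - 2)/2 + C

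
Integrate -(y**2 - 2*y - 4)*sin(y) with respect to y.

y**2*cos(y) - 2*y*sin(y) - 2*y*cos(y) + 2*sin(y) - 6*cos(y) + C

Use integration by parts with u = y**2 - 2*y - 4, dv = -sin(y) dy, so v = cos(y).
Apply parts 2 times (tabular method): alternate signs, differentiate u down to 0, integrate dv up.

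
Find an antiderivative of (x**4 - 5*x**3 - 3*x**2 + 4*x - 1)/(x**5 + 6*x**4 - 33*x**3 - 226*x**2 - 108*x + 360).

Factor the denominator: (x - 6)*(x - 1)*(x + 2)*(x + 5)*(x + 6).
Partial-fraction decomposition: 2243/(336*(x + 6)) - 577/(99*(x + 5)) + 35/(288*(x + 2)) + 2/(315*(x - 1)) + 131/(5280*(x - 6)).
Integrate each term: A/(x−a) contributes A·log|x−a|.

131*log(x - 6)/5280 + 2*log(x - 1)/315 + 35*log(x + 2)/288 - 577*log(x + 5)/99 + 2243*log(x + 6)/336 + C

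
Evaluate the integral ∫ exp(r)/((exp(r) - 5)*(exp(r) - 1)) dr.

Let u = e^r, du = e^r dr.
The integral becomes ∫ du/((u-5)(u-1)); decompose into partial fractions.

log(exp(r) - 5)/4 - log(exp(r) - 1)/4 + C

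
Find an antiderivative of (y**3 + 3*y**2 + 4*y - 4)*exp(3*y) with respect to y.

(9*y**3 + 18*y**2 + 24*y - 44)*exp(3*y)/27 + C

Use integration by parts with u = y**3 + 3*y**2 + 4*y - 4, dv = exp(3*y) dy, so v = exp(3*y)/3.
Apply parts 3 times (tabular method): alternate signs, differentiate u down to 0, integrate dv up.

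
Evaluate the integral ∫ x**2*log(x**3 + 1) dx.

x**3*log(x**3 + 1)/3 - x**3/3 + log(x**3 + 1)/3 + C

Let u = x**3 + 1, so du = (3*x**2) dx.
The integral becomes (1/3)·∫ log(u) du; integrate by parts with u′=log(u), dv′=du.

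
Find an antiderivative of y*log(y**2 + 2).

y**2*log(y**2 + 2)/2 - y**2/2 + log(y**2 + 2) + C

Let u = y**2 + 2, so du = (2*y) dy.
The integral becomes (1/2)·∫ log(u) du; integrate by parts with u′=log(u), dv′=du.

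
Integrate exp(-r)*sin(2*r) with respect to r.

Let I denote the integral. Integrate by parts with u = sin(2*r), dv = exp(-r) dr, so v = -exp(-r): I = -exp(-r)*sin(2*r) + 2·∫ exp(-r)*cos(2*r) dr.
Apply parts again with u = cos(2*r), dv = exp(-r) dr: ∫ exp(-r)*cos(2*r) dr = -exp(-r)*cos(2*r) − 2·I. Substituting back brings back I: I = -exp(-r)*sin(2*r) - 2*exp(-r)*cos(2*r) − 4·I.
Solving for I: (1 + 4)·I equals the remaining terms, so I = (1/5)·(-exp(-r)*sin(2*r) - 2*exp(-r)*cos(2*r)).

-exp(-r)*sin(2*r)/5 - 2*exp(-r)*cos(2*r)/5 + C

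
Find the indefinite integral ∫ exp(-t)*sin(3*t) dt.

-exp(-t)*sin(3*t)/10 - 3*exp(-t)*cos(3*t)/10 + C

Let I denote the integral. Integrate by parts with u = sin(3*t), dv = exp(-t) dt, so v = -exp(-t): I = -exp(-t)*sin(3*t) + 3·∫ exp(-t)*cos(3*t) dt.
Apply parts again with u = cos(3*t), dv = exp(-t) dt: ∫ exp(-t)*cos(3*t) dt = -exp(-t)*cos(3*t) − 3·I. Substituting back brings back I: I = -exp(-t)*sin(3*t) - 3*exp(-t)*cos(3*t) − 9·I.
Solving for I: (1 + 9)·I equals the remaining terms, so I = (1/10)·(-exp(-t)*sin(3*t) - 3*exp(-t)*cos(3*t)).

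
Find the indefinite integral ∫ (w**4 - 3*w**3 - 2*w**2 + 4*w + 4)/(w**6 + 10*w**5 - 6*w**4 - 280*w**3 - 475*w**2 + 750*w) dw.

Factor the denominator: w*(w - 5)*(w - 1)*(w + 5)**2*(w + 6).
Partial-fraction decomposition: -926/(231*(w + 6)) + 17987/(4500*(w + 5)) - 467/(150*(w + 5)**2) - 1/(252*(w - 1)) + 14/(1375*(w - 5)) + 2/(375*w).
Integrate each term; A/(w−a) gives A·log|w−a|; A/(w−a)² gives −A/(w−a).

2*log(w)/375 + 14*log(w - 5)/1375 - log(w - 1)/252 + 17987*log(w + 5)/4500 - 926*log(w + 6)/231 + 467/(150*w + 750) + C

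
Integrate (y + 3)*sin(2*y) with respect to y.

Use integration by parts with u = y + 3, dv = sin(2*y) dy, so v = -cos(2*y)/2.
Apply parts 1 times (tabular method): alternate signs, differentiate u down to 0, integrate dv up.

-y*cos(2*y)/2 + sin(2*y)/4 - 3*cos(2*y)/2 + C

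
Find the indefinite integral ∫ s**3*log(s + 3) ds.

Use integration by parts with u = log(s + 3), dv = s**3 ds.
Then du = 1/(s + 3) ds and v = s**4/4.

s**4*log(s + 3)/4 - s**4/16 + s**3/4 - 9*s**2/8 + 27*s/4 - 81*log(s + 3)/4 + C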